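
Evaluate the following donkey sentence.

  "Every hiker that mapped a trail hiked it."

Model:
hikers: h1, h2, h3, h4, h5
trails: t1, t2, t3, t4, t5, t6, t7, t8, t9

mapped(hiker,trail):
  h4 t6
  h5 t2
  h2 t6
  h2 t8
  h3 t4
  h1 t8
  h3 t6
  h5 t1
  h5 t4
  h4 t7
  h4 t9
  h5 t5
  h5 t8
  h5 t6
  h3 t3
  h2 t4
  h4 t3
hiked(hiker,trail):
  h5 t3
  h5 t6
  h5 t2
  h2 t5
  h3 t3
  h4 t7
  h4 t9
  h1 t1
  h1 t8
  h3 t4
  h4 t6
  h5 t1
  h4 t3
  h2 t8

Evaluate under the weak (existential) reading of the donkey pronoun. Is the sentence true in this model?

"it" takes "a trail" as antecedent — a donkey pronoun bound across the clause boundary.
Weak reading: every hiker h with some mapped-trail has at least one mapped-trail t such that hiked(h,t).
Per hiker: h1:✓  h2:✓  h3:✓  h4:✓  h5:✓
Every hiker in the restrictor has a witness.

True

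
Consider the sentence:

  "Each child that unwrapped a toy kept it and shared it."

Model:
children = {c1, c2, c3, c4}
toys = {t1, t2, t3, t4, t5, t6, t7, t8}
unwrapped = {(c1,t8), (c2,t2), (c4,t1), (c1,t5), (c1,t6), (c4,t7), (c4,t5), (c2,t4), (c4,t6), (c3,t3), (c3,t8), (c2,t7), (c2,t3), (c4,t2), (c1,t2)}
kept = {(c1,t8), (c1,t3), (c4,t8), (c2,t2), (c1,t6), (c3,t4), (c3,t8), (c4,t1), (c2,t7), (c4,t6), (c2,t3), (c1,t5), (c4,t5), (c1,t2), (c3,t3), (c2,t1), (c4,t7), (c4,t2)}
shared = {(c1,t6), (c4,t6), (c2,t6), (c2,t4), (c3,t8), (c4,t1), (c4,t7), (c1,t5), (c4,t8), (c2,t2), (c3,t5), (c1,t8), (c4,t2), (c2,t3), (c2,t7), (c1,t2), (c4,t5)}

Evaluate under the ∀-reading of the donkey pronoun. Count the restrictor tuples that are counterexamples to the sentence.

"it" takes "a toy" as antecedent — a donkey pronoun bound across the clause boundary.
Strong reading: for every (c,t) with unwrapped(c,t), kept(c,t) ∧ shared(c,t).
Restrictor pairs: (c1,t2) ✓  (c1,t5) ✓  (c1,t6) ✓  (c1,t8) ✓  (c2,t2) ✓  (c2,t3) ✓  (c2,t4) ✗  (c2,t7) ✓  (c3,t3) ✗  (c3,t8) ✓  (c4,t1) ✓  (c4,t2) ✓  (c4,t5) ✓  (c4,t6) ✓  (c4,t7) ✓
Counterexamples (restrictor pairs failing the scope): 2.

2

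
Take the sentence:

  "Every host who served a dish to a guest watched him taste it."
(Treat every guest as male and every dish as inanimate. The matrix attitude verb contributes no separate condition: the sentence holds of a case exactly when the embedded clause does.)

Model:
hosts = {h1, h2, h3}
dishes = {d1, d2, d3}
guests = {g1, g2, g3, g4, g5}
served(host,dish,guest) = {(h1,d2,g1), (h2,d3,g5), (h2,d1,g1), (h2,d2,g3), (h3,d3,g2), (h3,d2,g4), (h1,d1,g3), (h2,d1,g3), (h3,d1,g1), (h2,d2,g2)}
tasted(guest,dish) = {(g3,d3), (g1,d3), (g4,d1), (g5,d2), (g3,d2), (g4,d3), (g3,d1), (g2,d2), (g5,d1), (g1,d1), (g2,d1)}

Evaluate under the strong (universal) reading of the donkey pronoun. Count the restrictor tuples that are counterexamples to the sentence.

"him" takes "a guest" as antecedent and "it" takes "a dish"; both are donkey pronouns co-varying with the restrictor.
Strong reading: for every (h,d,g) with served(h,d,g), tasted(g,d).
Restrictor triples: (h1,d1,g3)→tasted(g3,d1) ✓  (h1,d2,g1)→tasted(g1,d2) ✗  (h2,d1,g1)→tasted(g1,d1) ✓  (h2,d1,g3)→tasted(g3,d1) ✓  (h2,d2,g2)→tasted(g2,d2) ✓  (h2,d2,g3)→tasted(g3,d2) ✓  (h2,d3,g5)→tasted(g5,d3) ✗  (h3,d1,g1)→tasted(g1,d1) ✓  (h3,d2,g4)→tasted(g4,d2) ✗  (h3,d3,g2)→tasted(g2,d3) ✗
Counterexamples (restrictor triples failing the scope): 4.

4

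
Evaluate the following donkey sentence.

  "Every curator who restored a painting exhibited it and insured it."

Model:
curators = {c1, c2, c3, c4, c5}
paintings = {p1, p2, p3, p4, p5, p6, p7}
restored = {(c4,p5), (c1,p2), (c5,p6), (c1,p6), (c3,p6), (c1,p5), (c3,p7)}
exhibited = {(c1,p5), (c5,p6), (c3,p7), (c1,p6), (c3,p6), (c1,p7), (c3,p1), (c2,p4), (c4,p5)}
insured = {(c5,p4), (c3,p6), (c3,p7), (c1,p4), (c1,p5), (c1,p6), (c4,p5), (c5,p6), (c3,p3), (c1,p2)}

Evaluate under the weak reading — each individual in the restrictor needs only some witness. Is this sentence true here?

"it" takes "a painting" as antecedent — a donkey pronoun bound across the clause boundary.
Weak reading: every curator c with some restored-painting has at least one restored-painting p such that exhibited(c,p) ∧ insured(c,p).
Per curator: c1:✓  c3:✓  c4:✓  c5:✓
Every curator in the restrictor has a witness.

True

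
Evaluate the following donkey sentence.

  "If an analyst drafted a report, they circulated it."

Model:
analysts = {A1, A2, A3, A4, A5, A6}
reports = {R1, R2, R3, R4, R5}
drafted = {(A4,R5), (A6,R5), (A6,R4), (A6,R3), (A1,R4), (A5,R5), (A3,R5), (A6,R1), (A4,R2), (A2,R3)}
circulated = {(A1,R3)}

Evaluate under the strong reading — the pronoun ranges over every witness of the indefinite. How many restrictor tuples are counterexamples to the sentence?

"it" takes "a report" as antecedent — a donkey pronoun bound across the clause boundary.
Strong reading: for every (a,r) with drafted(a,r), circulated(a,r).
Restrictor pairs: (A1,R4) ✗  (A2,R3) ✗  (A3,R5) ✗  (A4,R2) ✗  (A4,R5) ✗  (A5,R5) ✗  (A6,R1) ✗  (A6,R3) ✗  (A6,R4) ✗  (A6,R5) ✗
Counterexamples (restrictor pairs failing the scope): 10.

10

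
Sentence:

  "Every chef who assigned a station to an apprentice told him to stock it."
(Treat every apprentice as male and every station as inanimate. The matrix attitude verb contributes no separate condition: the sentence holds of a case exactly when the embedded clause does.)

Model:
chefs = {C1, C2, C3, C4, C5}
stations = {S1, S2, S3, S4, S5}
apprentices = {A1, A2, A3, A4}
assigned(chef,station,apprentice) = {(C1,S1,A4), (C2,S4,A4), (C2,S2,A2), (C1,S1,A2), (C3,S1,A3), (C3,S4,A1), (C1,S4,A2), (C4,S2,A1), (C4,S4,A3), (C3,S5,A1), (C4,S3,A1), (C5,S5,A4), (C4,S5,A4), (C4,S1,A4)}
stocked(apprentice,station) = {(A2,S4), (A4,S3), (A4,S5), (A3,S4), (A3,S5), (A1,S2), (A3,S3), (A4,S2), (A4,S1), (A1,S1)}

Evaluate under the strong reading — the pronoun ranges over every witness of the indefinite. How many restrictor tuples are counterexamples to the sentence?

"him" takes "an apprentice" as antecedent and "it" takes "a station"; both are donkey pronouns co-varying with the restrictor.
Strong reading: for every (c,s,a) with assigned(c,s,a), stocked(a,s).
Restrictor triples: (C1,S1,A2)→stocked(A2,S1) ✗  (C1,S1,A4)→stocked(A4,S1) ✓  (C1,S4,A2)→stocked(A2,S4) ✓  (C2,S2,A2)→stocked(A2,S2) ✗  (C2,S4,A4)→stocked(A4,S4) ✗  (C3,S1,A3)→stocked(A3,S1) ✗  (C3,S4,A1)→stocked(A1,S4) ✗  (C3,S5,A1)→stocked(A1,S5) ✗  (C4,S1,A4)→stocked(A4,S1) ✓  (C4,S2,A1)→stocked(A1,S2) ✓  (C4,S3,A1)→stocked(A1,S3) ✗  (C4,S4,A3)→stocked(A3,S4) ✓  (C4,S5,A4)→stocked(A4,S5) ✓  (C5,S5,A4)→stocked(A4,S5) ✓
Counterexamples (restrictor triples failing the scope): 7.

7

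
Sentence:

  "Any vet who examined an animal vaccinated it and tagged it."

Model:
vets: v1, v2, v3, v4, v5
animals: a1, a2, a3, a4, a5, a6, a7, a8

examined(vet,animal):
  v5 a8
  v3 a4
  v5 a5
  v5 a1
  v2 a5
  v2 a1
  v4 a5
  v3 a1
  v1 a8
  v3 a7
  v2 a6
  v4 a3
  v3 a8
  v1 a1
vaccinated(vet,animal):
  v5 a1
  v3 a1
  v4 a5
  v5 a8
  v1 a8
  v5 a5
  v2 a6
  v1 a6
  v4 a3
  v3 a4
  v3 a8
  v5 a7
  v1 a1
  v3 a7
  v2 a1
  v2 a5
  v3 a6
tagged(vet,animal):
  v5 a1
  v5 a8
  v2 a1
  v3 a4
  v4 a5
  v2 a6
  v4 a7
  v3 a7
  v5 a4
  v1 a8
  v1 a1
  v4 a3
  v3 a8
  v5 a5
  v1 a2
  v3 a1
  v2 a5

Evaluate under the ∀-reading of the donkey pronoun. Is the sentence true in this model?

True

"it" takes "an animal" as antecedent — a donkey pronoun bound across the clause boundary.
Strong reading: for every (v,a) with examined(v,a), vaccinated(v,a) ∧ tagged(v,a).
Restrictor pairs: (v1,a1) ✓  (v1,a8) ✓  (v2,a1) ✓  (v2,a5) ✓  (v2,a6) ✓  (v3,a1) ✓  (v3,a4) ✓  (v3,a7) ✓  (v3,a8) ✓  (v4,a3) ✓  (v4,a5) ✓  (v5,a1) ✓  (v5,a5) ✓  (v5,a8) ✓
Every restrictor pair satisfies the scope.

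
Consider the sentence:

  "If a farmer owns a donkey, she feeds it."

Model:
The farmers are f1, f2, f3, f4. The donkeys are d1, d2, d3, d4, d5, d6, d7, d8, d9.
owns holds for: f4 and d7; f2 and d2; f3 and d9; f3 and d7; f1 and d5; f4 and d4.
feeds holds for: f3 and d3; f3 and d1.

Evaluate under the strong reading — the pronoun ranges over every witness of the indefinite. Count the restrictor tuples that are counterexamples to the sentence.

6

"it" takes "a donkey" as antecedent — a donkey pronoun bound across the clause boundary.
Strong reading: for every (f,d) with owns(f,d), feeds(f,d).
Restrictor pairs: (f1,d5) ✗  (f2,d2) ✗  (f3,d7) ✗  (f3,d9) ✗  (f4,d4) ✗  (f4,d7) ✗
Counterexamples (restrictor pairs failing the scope): 6.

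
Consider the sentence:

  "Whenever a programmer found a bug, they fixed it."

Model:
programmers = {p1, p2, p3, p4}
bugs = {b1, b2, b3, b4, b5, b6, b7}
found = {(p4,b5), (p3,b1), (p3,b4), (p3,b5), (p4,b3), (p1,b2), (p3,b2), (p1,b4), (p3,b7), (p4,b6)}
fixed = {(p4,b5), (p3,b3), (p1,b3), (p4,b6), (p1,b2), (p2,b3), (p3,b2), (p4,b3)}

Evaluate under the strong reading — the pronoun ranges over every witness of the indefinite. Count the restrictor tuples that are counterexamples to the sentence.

"it" takes "a bug" as antecedent — a donkey pronoun bound across the clause boundary.
Strong reading: for every (p,b) with found(p,b), fixed(p,b).
Restrictor pairs: (p1,b2) ✓  (p1,b4) ✗  (p3,b1) ✗  (p3,b2) ✓  (p3,b4) ✗  (p3,b5) ✗  (p3,b7) ✗  (p4,b3) ✓  (p4,b5) ✓  (p4,b6) ✓
Counterexamples (restrictor pairs failing the scope): 5.

5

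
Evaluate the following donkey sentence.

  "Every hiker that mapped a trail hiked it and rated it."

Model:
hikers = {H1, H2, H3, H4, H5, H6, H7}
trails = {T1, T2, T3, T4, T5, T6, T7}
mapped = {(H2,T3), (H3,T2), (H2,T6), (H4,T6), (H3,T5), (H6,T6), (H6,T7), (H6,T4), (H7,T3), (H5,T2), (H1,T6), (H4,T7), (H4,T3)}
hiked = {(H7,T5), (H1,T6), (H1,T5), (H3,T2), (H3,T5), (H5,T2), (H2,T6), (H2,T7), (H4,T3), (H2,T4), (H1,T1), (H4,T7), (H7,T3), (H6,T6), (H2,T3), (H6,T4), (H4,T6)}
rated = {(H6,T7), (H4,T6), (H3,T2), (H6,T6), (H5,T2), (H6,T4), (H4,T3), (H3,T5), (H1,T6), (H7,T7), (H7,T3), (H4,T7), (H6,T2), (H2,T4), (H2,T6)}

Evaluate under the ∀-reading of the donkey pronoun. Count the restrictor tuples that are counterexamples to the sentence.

"it" takes "a trail" as antecedent — a donkey pronoun bound across the clause boundary.
Strong reading: for every (h,t) with mapped(h,t), hiked(h,t) ∧ rated(h,t).
Restrictor pairs: (H1,T6) ✓  (H2,T3) ✗  (H2,T6) ✓  (H3,T2) ✓  (H3,T5) ✓  (H4,T3) ✓  (H4,T6) ✓  (H4,T7) ✓  (H5,T2) ✓  (H6,T4) ✓  (H6,T6) ✓  (H6,T7) ✗  (H7,T3) ✓
Counterexamples (restrictor pairs failing the scope): 2.

2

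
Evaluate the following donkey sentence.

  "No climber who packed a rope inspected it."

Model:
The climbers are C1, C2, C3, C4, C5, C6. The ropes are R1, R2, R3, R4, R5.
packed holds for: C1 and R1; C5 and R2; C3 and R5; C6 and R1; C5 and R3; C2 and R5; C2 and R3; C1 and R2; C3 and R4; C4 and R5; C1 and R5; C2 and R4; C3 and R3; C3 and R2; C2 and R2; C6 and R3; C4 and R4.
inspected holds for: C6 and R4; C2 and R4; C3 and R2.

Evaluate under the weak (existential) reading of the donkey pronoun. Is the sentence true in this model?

"it" takes "a rope" as antecedent — a donkey pronoun bound across the clause boundary.
Truth condition: for no (c,r) with packed(c,r) does inspected(c,r) hold.
Restrictor pairs — does the scope hold? (C1,R1):fails  (C1,R2):fails  (C1,R5):fails  (C2,R2):fails  (C2,R3):fails  (C2,R4):holds  (C2,R5):fails  (C3,R2):holds  (C3,R3):fails  (C3,R4):fails  (C3,R5):fails  (C4,R4):fails  (C4,R5):fails  (C5,R2):fails  (C5,R3):fails  (C6,R1):fails  (C6,R3):fails
Scope holds for 2 pair(s), so the sentence is false.

False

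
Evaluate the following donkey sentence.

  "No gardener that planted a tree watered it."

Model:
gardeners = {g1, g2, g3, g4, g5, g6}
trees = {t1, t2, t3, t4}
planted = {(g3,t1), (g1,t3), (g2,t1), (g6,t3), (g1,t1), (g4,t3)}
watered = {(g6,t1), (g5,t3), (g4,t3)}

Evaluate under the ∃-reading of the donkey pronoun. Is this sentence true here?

"it" takes "a tree" as antecedent — a donkey pronoun bound across the clause boundary.
Truth condition: for no (g,t) with planted(g,t) does watered(g,t) hold.
Restrictor pairs — does the scope hold? (g1,t1):fails  (g1,t3):fails  (g2,t1):fails  (g3,t1):fails  (g4,t3):holds  (g6,t3):fails
Scope holds for 1 pair(s), so the sentence is false.

False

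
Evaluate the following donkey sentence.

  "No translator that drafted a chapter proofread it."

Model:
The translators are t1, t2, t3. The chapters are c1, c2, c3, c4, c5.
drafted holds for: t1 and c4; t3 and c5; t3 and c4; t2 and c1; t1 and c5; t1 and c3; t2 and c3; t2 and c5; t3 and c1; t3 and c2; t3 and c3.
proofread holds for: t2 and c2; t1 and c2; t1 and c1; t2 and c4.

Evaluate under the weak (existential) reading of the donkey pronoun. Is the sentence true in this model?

"it" takes "a chapter" as antecedent — a donkey pronoun bound across the clause boundary.
Truth condition: for no (t,c) with drafted(t,c) does proofread(t,c) hold.
Restrictor pairs — does the scope hold? (t1,c3):fails  (t1,c4):fails  (t1,c5):fails  (t2,c1):fails  (t2,c3):fails  (t2,c5):fails  (t3,c1):fails  (t3,c2):fails  (t3,c3):fails  (t3,c4):fails  (t3,c5):fails
Scope holds for no restrictor pair, so the sentence is true.

True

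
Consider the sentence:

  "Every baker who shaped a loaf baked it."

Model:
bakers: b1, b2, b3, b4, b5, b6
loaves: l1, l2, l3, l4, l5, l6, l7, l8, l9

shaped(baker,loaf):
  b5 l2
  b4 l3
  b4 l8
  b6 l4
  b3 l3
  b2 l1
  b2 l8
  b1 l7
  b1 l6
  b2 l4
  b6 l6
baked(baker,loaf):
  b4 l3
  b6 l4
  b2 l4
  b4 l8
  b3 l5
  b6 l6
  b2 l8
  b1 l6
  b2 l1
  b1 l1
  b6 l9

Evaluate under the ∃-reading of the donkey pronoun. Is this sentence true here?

"it" takes "a loaf" as antecedent — a donkey pronoun bound across the clause boundary.
Weak reading: every baker b with some shaped-loaf has at least one shaped-loaf l such that baked(b,l).
Per baker: b1:✓  b2:✓  b3:✗  b4:✓  b5:✗  b6:✓
b3 has no witness among its shaped-loaves.

False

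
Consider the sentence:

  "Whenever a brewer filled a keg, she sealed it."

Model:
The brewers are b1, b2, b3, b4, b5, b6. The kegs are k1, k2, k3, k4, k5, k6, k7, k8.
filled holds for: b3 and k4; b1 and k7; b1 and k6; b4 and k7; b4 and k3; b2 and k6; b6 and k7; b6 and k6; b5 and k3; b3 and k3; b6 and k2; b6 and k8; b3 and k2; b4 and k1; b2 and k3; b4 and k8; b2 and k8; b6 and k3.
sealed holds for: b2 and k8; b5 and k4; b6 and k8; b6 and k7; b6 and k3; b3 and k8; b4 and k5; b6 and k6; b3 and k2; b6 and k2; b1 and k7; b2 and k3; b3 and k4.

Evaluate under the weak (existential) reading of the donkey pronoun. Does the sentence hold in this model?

"it" takes "a keg" as antecedent — a donkey pronoun bound across the clause boundary.
Weak reading: every brewer b with some filled-keg has at least one filled-keg k such that sealed(b,k).
Per brewer: b1:✓  b2:✓  b3:✓  b4:✗  b5:✗  b6:✓
b4 has no witness among its filled-kegs.

False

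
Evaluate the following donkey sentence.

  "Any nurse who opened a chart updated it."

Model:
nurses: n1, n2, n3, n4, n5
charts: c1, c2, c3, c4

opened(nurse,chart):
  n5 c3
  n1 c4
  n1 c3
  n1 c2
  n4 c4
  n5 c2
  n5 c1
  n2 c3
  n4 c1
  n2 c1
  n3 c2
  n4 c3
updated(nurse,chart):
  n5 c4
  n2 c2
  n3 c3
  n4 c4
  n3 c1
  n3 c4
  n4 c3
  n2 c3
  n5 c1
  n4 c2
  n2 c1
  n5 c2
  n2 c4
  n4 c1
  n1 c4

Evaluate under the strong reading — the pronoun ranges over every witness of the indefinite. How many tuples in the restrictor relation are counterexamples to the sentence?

4

"it" takes "a chart" as antecedent — a donkey pronoun bound across the clause boundary.
Strong reading: for every (n,c) with opened(n,c), updated(n,c).
Restrictor pairs: (n1,c2) ✗  (n1,c3) ✗  (n1,c4) ✓  (n2,c1) ✓  (n2,c3) ✓  (n3,c2) ✗  (n4,c1) ✓  (n4,c3) ✓  (n4,c4) ✓  (n5,c1) ✓  (n5,c2) ✓  (n5,c3) ✗
Counterexamples (restrictor pairs failing the scope): 4.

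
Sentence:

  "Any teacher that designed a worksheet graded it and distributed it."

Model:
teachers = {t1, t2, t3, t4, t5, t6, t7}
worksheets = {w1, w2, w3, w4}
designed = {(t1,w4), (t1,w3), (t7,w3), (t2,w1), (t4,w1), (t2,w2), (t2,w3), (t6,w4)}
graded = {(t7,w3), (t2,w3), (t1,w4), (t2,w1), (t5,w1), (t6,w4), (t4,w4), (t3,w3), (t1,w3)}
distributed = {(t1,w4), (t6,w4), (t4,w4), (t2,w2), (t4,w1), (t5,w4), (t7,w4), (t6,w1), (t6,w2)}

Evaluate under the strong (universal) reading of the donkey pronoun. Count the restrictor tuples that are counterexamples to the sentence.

"it" takes "a worksheet" as antecedent — a donkey pronoun bound across the clause boundary.
Strong reading: for every (t,w) with designed(t,w), graded(t,w) ∧ distributed(t,w).
Restrictor pairs: (t1,w3) ✗  (t1,w4) ✓  (t2,w1) ✗  (t2,w2) ✗  (t2,w3) ✗  (t4,w1) ✗  (t6,w4) ✓  (t7,w3) ✗
Counterexamples (restrictor pairs failing the scope): 6.

6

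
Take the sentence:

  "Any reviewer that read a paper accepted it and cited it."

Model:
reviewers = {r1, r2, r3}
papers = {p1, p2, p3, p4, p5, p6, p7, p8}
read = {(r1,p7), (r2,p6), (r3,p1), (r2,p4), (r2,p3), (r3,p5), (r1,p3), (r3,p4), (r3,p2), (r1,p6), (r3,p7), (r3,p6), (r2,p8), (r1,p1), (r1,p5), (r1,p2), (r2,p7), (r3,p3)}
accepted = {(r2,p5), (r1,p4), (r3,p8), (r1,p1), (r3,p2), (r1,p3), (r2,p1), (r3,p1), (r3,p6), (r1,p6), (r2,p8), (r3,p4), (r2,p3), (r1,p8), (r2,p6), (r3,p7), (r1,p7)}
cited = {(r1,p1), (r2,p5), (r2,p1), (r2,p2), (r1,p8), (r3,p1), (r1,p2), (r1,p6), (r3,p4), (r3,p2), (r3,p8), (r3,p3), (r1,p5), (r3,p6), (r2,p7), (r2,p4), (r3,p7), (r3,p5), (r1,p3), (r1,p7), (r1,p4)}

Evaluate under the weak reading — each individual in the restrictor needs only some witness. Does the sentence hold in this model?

"it" takes "a paper" as antecedent — a donkey pronoun bound across the clause boundary.
Weak reading: every reviewer r with some read-paper has at least one read-paper p such that accepted(r,p) ∧ cited(r,p).
Per reviewer: r1:✓  r2:✗  r3:✓
r2 has no witness among its read-papers.

False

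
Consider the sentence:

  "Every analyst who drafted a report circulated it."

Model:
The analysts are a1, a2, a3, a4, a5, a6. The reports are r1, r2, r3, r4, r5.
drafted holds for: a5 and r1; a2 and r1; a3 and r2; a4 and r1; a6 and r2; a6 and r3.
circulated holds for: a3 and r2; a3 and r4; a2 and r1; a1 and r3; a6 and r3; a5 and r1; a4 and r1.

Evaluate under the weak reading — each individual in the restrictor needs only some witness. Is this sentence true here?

True

"it" takes "a report" as antecedent — a donkey pronoun bound across the clause boundary.
Weak reading: every analyst a with some drafted-report has at least one drafted-report r such that circulated(a,r).
Per analyst: a2:✓  a3:✓  a4:✓  a5:✓  a6:✓
Every analyst in the restrictor has a witness.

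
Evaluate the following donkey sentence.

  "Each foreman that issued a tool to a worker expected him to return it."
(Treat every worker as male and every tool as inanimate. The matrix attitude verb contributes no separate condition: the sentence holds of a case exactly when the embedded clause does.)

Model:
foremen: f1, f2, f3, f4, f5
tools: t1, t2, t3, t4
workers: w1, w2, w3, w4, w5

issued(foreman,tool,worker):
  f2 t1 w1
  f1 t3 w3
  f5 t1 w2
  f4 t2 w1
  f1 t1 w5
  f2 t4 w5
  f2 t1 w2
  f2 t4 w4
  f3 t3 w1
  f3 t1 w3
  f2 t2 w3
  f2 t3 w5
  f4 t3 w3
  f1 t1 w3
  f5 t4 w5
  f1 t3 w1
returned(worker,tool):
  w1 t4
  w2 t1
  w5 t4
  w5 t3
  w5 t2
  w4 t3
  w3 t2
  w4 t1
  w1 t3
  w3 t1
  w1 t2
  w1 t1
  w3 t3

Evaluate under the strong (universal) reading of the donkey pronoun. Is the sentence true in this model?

"him" takes "a worker" as antecedent and "it" takes "a tool"; both are donkey pronouns co-varying with the restrictor.
Strong reading: for every (f,t,w) with issued(f,t,w), returned(w,t).
Restrictor triples: (f1,t1,w3)→returned(w3,t1) ✓  (f1,t1,w5)→returned(w5,t1) ✗  (f1,t3,w1)→returned(w1,t3) ✓  (f1,t3,w3)→returned(w3,t3) ✓  (f2,t1,w1)→returned(w1,t1) ✓  (f2,t1,w2)→returned(w2,t1) ✓  (f2,t2,w3)→returned(w3,t2) ✓  (f2,t3,w5)→returned(w5,t3) ✓  (f2,t4,w4)→returned(w4,t4) ✗  (f2,t4,w5)→returned(w5,t4) ✓  (f3,t1,w3)→returned(w3,t1) ✓  (f3,t3,w1)→returned(w1,t3) ✓  (f4,t2,w1)→returned(w1,t2) ✓  (f4,t3,w3)→returned(w3,t3) ✓  (f5,t1,w2)→returned(w2,t1) ✓  (f5,t4,w5)→returned(w5,t4) ✓
Counterexample: (f1,t1,w5) — returned(w5,t1) does not hold.

False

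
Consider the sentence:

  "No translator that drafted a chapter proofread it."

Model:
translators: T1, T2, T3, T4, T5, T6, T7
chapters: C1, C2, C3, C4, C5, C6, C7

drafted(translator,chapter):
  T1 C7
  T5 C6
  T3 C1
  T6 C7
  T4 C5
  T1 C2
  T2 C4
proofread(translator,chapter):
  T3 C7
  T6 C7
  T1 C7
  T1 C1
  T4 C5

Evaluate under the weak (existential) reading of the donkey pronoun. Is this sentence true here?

"it" takes "a chapter" as antecedent — a donkey pronoun bound across the clause boundary.
Truth condition: for no (t,c) with drafted(t,c) does proofread(t,c) hold.
Restrictor pairs — does the scope hold? (T1,C2):fails  (T1,C7):holds  (T2,C4):fails  (T3,C1):fails  (T4,C5):holds  (T5,C6):fails  (T6,C7):holds
Scope holds for 3 pair(s), so the sentence is false.

False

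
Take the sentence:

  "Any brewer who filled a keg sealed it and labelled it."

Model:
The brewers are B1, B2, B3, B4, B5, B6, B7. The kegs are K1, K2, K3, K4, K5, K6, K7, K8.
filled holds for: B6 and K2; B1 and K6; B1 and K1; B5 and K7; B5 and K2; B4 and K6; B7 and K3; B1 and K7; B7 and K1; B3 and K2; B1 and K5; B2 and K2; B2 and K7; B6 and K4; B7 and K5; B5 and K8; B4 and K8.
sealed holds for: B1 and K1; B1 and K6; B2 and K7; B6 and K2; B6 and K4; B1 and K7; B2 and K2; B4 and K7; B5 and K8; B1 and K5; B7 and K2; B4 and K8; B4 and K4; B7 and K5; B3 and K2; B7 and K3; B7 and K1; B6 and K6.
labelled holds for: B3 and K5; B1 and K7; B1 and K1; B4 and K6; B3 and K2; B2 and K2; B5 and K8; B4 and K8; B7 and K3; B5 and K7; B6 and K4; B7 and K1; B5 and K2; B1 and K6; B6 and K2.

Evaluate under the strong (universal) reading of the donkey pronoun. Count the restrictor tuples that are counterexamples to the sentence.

6

"it" takes "a keg" as antecedent — a donkey pronoun bound across the clause boundary.
Strong reading: for every (b,k) with filled(b,k), sealed(b,k) ∧ labelled(b,k).
Restrictor pairs: (B1,K1) ✓  (B1,K5) ✗  (B1,K6) ✓  (B1,K7) ✓  (B2,K2) ✓  (B2,K7) ✗  (B3,K2) ✓  (B4,K6) ✗  (B4,K8) ✓  (B5,K2) ✗  (B5,K7) ✗  (B5,K8) ✓  (B6,K2) ✓  (B6,K4) ✓  (B7,K1) ✓  (B7,K3) ✓  (B7,K5) ✗
Counterexamples (restrictor pairs failing the scope): 6.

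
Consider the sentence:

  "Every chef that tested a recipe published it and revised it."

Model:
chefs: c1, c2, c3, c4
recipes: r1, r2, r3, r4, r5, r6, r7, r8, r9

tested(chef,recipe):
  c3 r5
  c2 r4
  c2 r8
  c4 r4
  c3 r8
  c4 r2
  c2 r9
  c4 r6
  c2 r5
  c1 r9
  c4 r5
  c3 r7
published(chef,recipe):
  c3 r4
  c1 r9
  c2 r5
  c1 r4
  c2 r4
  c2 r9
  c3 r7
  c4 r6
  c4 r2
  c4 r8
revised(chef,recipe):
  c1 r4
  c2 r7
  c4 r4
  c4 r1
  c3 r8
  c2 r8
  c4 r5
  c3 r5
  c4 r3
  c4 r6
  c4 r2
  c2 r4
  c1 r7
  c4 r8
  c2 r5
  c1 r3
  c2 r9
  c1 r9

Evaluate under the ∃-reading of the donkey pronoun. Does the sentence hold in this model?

False

"it" takes "a recipe" as antecedent — a donkey pronoun bound across the clause boundary.
Weak reading: every chef c with some tested-recipe has at least one tested-recipe r such that published(c,r) ∧ revised(c,r).
Per chef: c1:✓  c2:✓  c3:✗  c4:✓
c3 has no witness among its tested-recipes.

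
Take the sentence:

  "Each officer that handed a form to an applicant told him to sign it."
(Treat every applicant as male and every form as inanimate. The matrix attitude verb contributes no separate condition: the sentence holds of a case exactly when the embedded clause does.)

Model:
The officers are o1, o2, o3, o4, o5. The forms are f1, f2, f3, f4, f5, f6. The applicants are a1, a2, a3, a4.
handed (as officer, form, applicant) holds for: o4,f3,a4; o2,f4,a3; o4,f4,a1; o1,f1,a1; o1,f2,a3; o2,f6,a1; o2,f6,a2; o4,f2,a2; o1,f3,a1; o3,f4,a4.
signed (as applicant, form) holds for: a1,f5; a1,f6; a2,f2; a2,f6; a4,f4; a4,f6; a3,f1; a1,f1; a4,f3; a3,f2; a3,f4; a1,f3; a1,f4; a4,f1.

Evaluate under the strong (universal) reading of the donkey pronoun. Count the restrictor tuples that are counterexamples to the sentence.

0

"him" takes "an applicant" as antecedent and "it" takes "a form"; both are donkey pronouns co-varying with the restrictor.
Strong reading: for every (o,f,a) with handed(o,f,a), signed(a,f).
Restrictor triples: (o1,f1,a1)→signed(a1,f1) ✓  (o1,f2,a3)→signed(a3,f2) ✓  (o1,f3,a1)→signed(a1,f3) ✓  (o2,f4,a3)→signed(a3,f4) ✓  (o2,f6,a1)→signed(a1,f6) ✓  (o2,f6,a2)→signed(a2,f6) ✓  (o3,f4,a4)→signed(a4,f4) ✓  (o4,f2,a2)→signed(a2,f2) ✓  (o4,f3,a4)→signed(a4,f3) ✓  (o4,f4,a1)→signed(a1,f4) ✓
Counterexamples (restrictor triples failing the scope): 0.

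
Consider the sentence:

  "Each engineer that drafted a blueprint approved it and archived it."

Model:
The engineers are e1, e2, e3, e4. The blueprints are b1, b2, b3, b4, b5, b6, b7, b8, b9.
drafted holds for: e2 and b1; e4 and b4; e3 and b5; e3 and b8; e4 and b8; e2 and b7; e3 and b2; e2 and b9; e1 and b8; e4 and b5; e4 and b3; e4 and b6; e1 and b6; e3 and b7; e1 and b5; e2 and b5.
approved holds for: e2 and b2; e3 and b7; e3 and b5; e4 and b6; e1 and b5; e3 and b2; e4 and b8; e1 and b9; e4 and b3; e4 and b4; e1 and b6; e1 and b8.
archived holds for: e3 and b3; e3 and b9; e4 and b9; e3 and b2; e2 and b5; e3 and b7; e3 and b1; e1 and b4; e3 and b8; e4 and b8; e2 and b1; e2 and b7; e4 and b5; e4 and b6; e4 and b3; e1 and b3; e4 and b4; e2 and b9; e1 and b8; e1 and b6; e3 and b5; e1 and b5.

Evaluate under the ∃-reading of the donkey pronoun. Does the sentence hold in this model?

"it" takes "a blueprint" as antecedent — a donkey pronoun bound across the clause boundary.
Weak reading: every engineer e with some drafted-blueprint has at least one drafted-blueprint b such that approved(e,b) ∧ archived(e,b).
Per engineer: e1:✓  e2:✗  e3:✓  e4:✓
e2 has no witness among its drafted-blueprints.

False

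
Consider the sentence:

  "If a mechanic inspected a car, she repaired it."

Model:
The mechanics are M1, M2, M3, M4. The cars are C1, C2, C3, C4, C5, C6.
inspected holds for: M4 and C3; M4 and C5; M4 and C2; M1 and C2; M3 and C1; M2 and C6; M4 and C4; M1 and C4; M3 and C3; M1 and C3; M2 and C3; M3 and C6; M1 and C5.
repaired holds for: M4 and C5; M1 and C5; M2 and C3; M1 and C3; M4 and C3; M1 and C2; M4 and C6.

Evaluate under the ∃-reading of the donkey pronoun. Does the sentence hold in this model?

"it" takes "a car" as antecedent — a donkey pronoun bound across the clause boundary.
Weak reading: every mechanic m with some inspected-car has at least one inspected-car c such that repaired(m,c).
Per mechanic: M1:✓  M2:✓  M3:✗  M4:✓
M3 has no witness among its inspected-cars.

False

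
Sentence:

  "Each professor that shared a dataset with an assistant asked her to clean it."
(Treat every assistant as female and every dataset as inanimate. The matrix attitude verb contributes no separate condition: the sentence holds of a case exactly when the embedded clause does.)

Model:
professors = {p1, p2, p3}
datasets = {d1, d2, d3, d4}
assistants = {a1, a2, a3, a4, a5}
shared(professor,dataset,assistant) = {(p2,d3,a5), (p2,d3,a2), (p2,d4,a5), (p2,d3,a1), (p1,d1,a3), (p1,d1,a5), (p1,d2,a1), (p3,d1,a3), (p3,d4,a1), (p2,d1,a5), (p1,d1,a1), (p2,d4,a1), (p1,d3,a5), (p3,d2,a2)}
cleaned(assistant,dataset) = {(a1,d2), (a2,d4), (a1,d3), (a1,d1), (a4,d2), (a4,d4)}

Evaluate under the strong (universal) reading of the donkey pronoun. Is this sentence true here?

False

"her" takes "an assistant" as antecedent and "it" takes "a dataset"; both are donkey pronouns co-varying with the restrictor.
Strong reading: for every (p,d,a) with shared(p,d,a), cleaned(a,d).
Restrictor triples: (p1,d1,a1)→cleaned(a1,d1) ✓  (p1,d1,a3)→cleaned(a3,d1) ✗  (p1,d1,a5)→cleaned(a5,d1) ✗  (p1,d2,a1)→cleaned(a1,d2) ✓  (p1,d3,a5)→cleaned(a5,d3) ✗  (p2,d1,a5)→cleaned(a5,d1) ✗  (p2,d3,a1)→cleaned(a1,d3) ✓  (p2,d3,a2)→cleaned(a2,d3) ✗  (p2,d3,a5)→cleaned(a5,d3) ✗  (p2,d4,a1)→cleaned(a1,d4) ✗  (p2,d4,a5)→cleaned(a5,d4) ✗  (p3,d1,a3)→cleaned(a3,d1) ✗  (p3,d2,a2)→cleaned(a2,d2) ✗  (p3,d4,a1)→cleaned(a1,d4) ✗
Counterexample: (p1,d1,a3) — cleaned(a3,d1) does not hold.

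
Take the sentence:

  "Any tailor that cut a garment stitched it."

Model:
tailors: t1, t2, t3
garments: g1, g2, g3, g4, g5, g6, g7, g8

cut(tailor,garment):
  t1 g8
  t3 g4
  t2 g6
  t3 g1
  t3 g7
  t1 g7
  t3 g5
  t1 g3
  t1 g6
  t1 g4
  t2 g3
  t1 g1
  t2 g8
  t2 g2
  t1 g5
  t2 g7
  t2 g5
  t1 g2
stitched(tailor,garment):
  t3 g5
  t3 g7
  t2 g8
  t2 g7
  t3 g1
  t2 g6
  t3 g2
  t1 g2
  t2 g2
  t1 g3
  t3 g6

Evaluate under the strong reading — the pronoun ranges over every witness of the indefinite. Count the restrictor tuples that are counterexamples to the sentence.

"it" takes "a garment" as antecedent — a donkey pronoun bound across the clause boundary.
Strong reading: for every (t,g) with cut(t,g), stitched(t,g).
Restrictor pairs: (t1,g1) ✗  (t1,g2) ✓  (t1,g3) ✓  (t1,g4) ✗  (t1,g5) ✗  (t1,g6) ✗  (t1,g7) ✗  (t1,g8) ✗  (t2,g2) ✓  (t2,g3) ✗  (t2,g5) ✗  (t2,g6) ✓  (t2,g7) ✓  (t2,g8) ✓  (t3,g1) ✓  (t3,g4) ✗  (t3,g5) ✓  (t3,g7) ✓
Counterexamples (restrictor pairs failing the scope): 9.

9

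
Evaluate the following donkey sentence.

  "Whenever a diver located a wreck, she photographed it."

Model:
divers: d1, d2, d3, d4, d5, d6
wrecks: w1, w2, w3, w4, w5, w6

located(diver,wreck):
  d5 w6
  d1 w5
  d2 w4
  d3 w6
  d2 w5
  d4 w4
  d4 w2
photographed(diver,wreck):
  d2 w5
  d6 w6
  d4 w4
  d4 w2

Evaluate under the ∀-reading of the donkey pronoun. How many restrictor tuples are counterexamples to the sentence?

"it" takes "a wreck" as antecedent — a donkey pronoun bound across the clause boundary.
Strong reading: for every (d,w) with located(d,w), photographed(d,w).
Restrictor pairs: (d1,w5) ✗  (d2,w4) ✗  (d2,w5) ✓  (d3,w6) ✗  (d4,w2) ✓  (d4,w4) ✓  (d5,w6) ✗
Counterexamples (restrictor pairs failing the scope): 4.

4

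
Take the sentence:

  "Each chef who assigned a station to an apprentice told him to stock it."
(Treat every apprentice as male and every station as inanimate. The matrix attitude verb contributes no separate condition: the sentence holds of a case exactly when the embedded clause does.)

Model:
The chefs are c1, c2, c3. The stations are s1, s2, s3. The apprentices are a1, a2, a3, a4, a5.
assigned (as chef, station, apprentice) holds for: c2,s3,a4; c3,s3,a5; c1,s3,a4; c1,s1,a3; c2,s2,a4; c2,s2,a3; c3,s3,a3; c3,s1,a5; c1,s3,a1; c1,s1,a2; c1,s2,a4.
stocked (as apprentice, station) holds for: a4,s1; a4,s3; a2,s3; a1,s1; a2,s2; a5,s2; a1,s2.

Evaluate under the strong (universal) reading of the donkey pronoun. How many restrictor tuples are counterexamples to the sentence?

"him" takes "an apprentice" as antecedent and "it" takes "a station"; both are donkey pronouns co-varying with the restrictor.
Strong reading: for every (c,s,a) with assigned(c,s,a), stocked(a,s).
Restrictor triples: (c1,s1,a2)→stocked(a2,s1) ✗  (c1,s1,a3)→stocked(a3,s1) ✗  (c1,s2,a4)→stocked(a4,s2) ✗  (c1,s3,a1)→stocked(a1,s3) ✗  (c1,s3,a4)→stocked(a4,s3) ✓  (c2,s2,a3)→stocked(a3,s2) ✗  (c2,s2,a4)→stocked(a4,s2) ✗  (c2,s3,a4)→stocked(a4,s3) ✓  (c3,s1,a5)→stocked(a5,s1) ✗  (c3,s3,a3)→stocked(a3,s3) ✗  (c3,s3,a5)→stocked(a5,s3) ✗
Counterexamples (restrictor triples failing the scope): 9.

9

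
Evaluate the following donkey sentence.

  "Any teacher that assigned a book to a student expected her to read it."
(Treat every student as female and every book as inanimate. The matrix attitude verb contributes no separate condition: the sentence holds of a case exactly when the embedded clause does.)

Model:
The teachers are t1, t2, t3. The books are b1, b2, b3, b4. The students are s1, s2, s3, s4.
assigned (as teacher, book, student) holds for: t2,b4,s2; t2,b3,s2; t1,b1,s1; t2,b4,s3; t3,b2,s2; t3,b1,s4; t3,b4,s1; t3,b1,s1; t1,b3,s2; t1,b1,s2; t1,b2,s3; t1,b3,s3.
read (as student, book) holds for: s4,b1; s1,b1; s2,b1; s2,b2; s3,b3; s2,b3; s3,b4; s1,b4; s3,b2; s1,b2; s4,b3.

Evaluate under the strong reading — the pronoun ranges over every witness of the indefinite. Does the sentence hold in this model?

False

"her" takes "a student" as antecedent and "it" takes "a book"; both are donkey pronouns co-varying with the restrictor.
Strong reading: for every (t,b,s) with assigned(t,b,s), read(s,b).
Restrictor triples: (t1,b1,s1)→read(s1,b1) ✓  (t1,b1,s2)→read(s2,b1) ✓  (t1,b2,s3)→read(s3,b2) ✓  (t1,b3,s2)→read(s2,b3) ✓  (t1,b3,s3)→read(s3,b3) ✓  (t2,b3,s2)→read(s2,b3) ✓  (t2,b4,s2)→read(s2,b4) ✗  (t2,b4,s3)→read(s3,b4) ✓  (t3,b1,s1)→read(s1,b1) ✓  (t3,b1,s4)→read(s4,b1) ✓  (t3,b2,s2)→read(s2,b2) ✓  (t3,b4,s1)→read(s1,b4) ✓
Counterexample: (t2,b4,s2) — read(s2,b4) does not hold.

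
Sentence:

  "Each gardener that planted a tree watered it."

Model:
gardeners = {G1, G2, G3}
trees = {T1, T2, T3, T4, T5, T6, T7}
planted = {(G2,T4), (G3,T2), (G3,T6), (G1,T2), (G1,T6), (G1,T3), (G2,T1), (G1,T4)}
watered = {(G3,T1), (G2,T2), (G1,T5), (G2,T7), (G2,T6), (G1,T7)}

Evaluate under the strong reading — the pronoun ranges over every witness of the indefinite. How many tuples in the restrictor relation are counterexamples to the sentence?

8

"it" takes "a tree" as antecedent — a donkey pronoun bound across the clause boundary.
Strong reading: for every (g,t) with planted(g,t), watered(g,t).
Restrictor pairs: (G1,T2) ✗  (G1,T3) ✗  (G1,T4) ✗  (G1,T6) ✗  (G2,T1) ✗  (G2,T4) ✗  (G3,T2) ✗  (G3,T6) ✗
Counterexamples (restrictor pairs failing the scope): 8.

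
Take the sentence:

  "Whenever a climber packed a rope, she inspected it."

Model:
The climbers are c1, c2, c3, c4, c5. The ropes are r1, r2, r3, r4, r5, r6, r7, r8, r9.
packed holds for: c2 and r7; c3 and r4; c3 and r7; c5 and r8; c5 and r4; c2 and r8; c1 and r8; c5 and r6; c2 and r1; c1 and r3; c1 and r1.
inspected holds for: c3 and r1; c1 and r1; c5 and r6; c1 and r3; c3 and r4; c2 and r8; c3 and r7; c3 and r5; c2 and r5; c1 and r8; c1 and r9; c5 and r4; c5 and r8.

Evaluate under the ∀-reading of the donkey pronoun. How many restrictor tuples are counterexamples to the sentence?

2

"it" takes "a rope" as antecedent — a donkey pronoun bound across the clause boundary.
Strong reading: for every (c,r) with packed(c,r), inspected(c,r).
Restrictor pairs: (c1,r1) ✓  (c1,r3) ✓  (c1,r8) ✓  (c2,r1) ✗  (c2,r7) ✗  (c2,r8) ✓  (c3,r4) ✓  (c3,r7) ✓  (c5,r4) ✓  (c5,r6) ✓  (c5,r8) ✓
Counterexamples (restrictor pairs failing the scope): 2.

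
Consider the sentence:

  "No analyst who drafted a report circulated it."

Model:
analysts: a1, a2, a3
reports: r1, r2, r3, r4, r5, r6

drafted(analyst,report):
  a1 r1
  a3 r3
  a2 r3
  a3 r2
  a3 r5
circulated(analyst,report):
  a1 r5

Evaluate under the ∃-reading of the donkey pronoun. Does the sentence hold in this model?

"it" takes "a report" as antecedent — a donkey pronoun bound across the clause boundary.
Truth condition: for no (a,r) with drafted(a,r) does circulated(a,r) hold.
Restrictor pairs — does the scope hold? (a1,r1):fails  (a2,r3):fails  (a3,r2):fails  (a3,r3):fails  (a3,r5):fails
Scope holds for no restrictor pair, so the sentence is true.

True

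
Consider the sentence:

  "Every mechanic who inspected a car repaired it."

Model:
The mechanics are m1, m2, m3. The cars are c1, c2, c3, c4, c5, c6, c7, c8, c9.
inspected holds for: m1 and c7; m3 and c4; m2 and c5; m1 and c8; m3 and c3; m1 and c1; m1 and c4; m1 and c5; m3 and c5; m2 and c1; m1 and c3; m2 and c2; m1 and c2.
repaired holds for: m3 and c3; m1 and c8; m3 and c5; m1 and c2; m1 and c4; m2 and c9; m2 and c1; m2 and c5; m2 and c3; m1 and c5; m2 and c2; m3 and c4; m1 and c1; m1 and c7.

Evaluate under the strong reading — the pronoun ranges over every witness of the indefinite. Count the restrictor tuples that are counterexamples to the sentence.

"it" takes "a car" as antecedent — a donkey pronoun bound across the clause boundary.
Strong reading: for every (m,c) with inspected(m,c), repaired(m,c).
Restrictor pairs: (m1,c1) ✓  (m1,c2) ✓  (m1,c3) ✗  (m1,c4) ✓  (m1,c5) ✓  (m1,c7) ✓  (m1,c8) ✓  (m2,c1) ✓  (m2,c2) ✓  (m2,c5) ✓  (m3,c3) ✓  (m3,c4) ✓  (m3,c5) ✓
Counterexamples (restrictor pairs failing the scope): 1.

1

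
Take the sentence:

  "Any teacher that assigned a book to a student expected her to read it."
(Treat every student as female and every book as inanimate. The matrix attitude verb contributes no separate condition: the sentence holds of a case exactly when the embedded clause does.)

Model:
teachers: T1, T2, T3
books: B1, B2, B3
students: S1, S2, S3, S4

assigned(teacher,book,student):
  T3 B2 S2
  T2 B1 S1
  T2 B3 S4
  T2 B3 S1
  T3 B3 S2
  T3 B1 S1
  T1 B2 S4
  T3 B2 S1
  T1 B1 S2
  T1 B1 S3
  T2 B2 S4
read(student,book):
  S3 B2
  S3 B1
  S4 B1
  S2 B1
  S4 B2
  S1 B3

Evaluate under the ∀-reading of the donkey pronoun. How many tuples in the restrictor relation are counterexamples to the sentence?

"her" takes "a student" as antecedent and "it" takes "a book"; both are donkey pronouns co-varying with the restrictor.
Strong reading: for every (t,b,s) with assigned(t,b,s), read(s,b).
Restrictor triples: (T1,B1,S2)→read(S2,B1) ✓  (T1,B1,S3)→read(S3,B1) ✓  (T1,B2,S4)→read(S4,B2) ✓  (T2,B1,S1)→read(S1,B1) ✗  (T2,B2,S4)→read(S4,B2) ✓  (T2,B3,S1)→read(S1,B3) ✓  (T2,B3,S4)→read(S4,B3) ✗  (T3,B1,S1)→read(S1,B1) ✗  (T3,B2,S1)→read(S1,B2) ✗  (T3,B2,S2)→read(S2,B2) ✗  (T3,B3,S2)→read(S2,B3) ✗
Counterexamples (restrictor triples failing the scope): 6.

6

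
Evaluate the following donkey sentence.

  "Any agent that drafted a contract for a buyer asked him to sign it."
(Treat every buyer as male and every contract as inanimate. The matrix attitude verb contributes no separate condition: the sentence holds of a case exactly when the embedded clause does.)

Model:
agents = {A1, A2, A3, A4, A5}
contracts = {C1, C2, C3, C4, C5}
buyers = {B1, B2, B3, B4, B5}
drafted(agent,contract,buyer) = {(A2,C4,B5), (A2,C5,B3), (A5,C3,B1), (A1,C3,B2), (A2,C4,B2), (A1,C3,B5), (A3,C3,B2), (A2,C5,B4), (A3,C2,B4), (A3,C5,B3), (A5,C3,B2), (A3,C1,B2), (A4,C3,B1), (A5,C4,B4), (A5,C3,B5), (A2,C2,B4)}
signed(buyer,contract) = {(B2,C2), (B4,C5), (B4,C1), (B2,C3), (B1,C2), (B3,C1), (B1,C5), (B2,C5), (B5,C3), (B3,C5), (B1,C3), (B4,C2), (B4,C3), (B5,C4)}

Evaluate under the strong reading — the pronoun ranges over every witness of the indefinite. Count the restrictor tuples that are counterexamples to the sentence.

"him" takes "a buyer" as antecedent and "it" takes "a contract"; both are donkey pronouns co-varying with the restrictor.
Strong reading: for every (a,c,b) with drafted(a,c,b), signed(b,c).
Restrictor triples: (A1,C3,B2)→signed(B2,C3) ✓  (A1,C3,B5)→signed(B5,C3) ✓  (A2,C2,B4)→signed(B4,C2) ✓  (A2,C4,B2)→signed(B2,C4) ✗  (A2,C4,B5)→signed(B5,C4) ✓  (A2,C5,B3)→signed(B3,C5) ✓  (A2,C5,B4)→signed(B4,C5) ✓  (A3,C1,B2)→signed(B2,C1) ✗  (A3,C2,B4)→signed(B4,C2) ✓  (A3,C3,B2)→signed(B2,C3) ✓  (A3,C5,B3)→signed(B3,C5) ✓  (A4,C3,B1)→signed(B1,C3) ✓  (A5,C3,B1)→signed(B1,C3) ✓  (A5,C3,B2)→signed(B2,C3) ✓  (A5,C3,B5)→signed(B5,C3) ✓  (A5,C4,B4)→signed(B4,C4) ✗
Counterexamples (restrictor triples failing the scope): 3.

3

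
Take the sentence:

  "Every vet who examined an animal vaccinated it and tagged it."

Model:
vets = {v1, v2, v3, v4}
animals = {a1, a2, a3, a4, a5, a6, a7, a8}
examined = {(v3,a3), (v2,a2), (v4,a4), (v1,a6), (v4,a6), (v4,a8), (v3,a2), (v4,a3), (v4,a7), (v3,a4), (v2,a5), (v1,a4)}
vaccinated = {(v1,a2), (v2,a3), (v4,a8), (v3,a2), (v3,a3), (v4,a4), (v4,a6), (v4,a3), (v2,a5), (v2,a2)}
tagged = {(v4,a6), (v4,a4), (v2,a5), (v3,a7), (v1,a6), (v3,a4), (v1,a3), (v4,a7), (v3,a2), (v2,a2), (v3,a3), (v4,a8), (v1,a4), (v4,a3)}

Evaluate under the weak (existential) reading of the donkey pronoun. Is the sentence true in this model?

"it" takes "an animal" as antecedent — a donkey pronoun bound across the clause boundary.
Weak reading: every vet v with some examined-animal has at least one examined-animal a such that vaccinated(v,a) ∧ tagged(v,a).
Per vet: v1:✗  v2:✓  v3:✓  v4:✓
v1 has no witness among its examined-animals.

False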